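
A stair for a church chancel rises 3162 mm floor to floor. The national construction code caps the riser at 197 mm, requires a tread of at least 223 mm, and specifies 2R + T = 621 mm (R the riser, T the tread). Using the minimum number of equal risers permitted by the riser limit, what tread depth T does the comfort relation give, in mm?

3162 / 197 = 16.051 → round up to 17 risers.
Riser R = 3162 / 17 = 186 mm, within the 197 mm limit.
Tread T = 621 − 2 × 186 = 249 mm (≥ 223 mm).

249 mm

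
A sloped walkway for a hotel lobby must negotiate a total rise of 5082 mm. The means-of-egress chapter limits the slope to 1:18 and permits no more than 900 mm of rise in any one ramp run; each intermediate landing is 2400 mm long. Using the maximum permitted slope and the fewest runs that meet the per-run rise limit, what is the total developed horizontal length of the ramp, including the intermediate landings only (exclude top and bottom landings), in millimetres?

5082 / 900 = 5.65, so 6 ramp runs are needed. That means 5 intermediate landings.
Ramp run (horizontal) at 1:18: 5082 × 18 = 91476 mm.
5 intermediate landings contribute 5 × 2400 = 12000 mm.
Developed length = 91476 + 12000 = 103476 mm.

103476 mm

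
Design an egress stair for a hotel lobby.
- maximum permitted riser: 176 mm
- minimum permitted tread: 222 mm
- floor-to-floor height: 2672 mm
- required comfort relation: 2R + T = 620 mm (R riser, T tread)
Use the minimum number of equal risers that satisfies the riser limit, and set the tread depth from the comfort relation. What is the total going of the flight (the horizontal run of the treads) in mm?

⌈2672/176⌉ = 16 risers.
Each riser is 2672/16 = 167 mm (≤ 176 mm).
From 2R + T = 620: T = 620 − 334 = 286 mm.
Treads = 16 − 1 = 15; going = 15 × 286 = 4290 mm.

4290 mm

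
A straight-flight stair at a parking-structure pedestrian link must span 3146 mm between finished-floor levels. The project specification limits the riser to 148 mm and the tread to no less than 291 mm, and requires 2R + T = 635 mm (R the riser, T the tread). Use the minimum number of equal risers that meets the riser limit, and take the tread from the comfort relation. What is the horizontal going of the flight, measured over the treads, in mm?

3146 / 148 = 21.257 → round up to 22 risers.
R = 3146 ÷ 22 = 143 mm.
Tread T = 635 − 2 × 143 = 349 mm (≥ 291 mm).
22 risers give 21 treads; going = 21 × 349 = 7329 mm.

7329 mm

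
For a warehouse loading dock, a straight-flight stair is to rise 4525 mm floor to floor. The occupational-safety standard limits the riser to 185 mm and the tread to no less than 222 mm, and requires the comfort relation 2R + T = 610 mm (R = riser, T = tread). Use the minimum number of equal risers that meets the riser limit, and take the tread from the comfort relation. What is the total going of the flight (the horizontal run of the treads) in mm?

5952 mm

At most 185 each: 4525/185 = 24.46, giving 25 risers.
Riser R = 4525 / 25 = 181 mm, within the 185 mm limit.
From 2R + T = 610: T = 610 − 362 = 248 mm.
Going = (25 − 1) × 248 = 5952 mm.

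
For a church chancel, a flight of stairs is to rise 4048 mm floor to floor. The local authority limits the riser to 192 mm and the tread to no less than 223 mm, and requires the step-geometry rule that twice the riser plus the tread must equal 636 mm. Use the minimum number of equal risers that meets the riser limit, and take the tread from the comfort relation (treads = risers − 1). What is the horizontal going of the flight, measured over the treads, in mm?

4048 / 192 = 21.083 → round up to 22 risers.
R = 4048 ÷ 22 = 184 mm.
T = 636 − 2·184 = 268 mm, which satisfies the 223 mm minimum.
Going = (22 − 1) × 268 = 5628 mm.

5628 mm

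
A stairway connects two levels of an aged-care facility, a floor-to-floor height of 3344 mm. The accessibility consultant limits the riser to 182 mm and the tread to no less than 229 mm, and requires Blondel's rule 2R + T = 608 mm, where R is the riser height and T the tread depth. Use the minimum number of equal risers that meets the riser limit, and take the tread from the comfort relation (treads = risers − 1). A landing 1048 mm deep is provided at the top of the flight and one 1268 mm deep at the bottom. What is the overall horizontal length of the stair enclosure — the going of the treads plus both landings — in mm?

6924 mm

3344 / 182 = 18.374 → round up to 19 risers.
R = 3344 ÷ 19 = 176 mm.
T = 608 − 2·176 = 256 mm, which satisfies the 229 mm minimum.
Treads = 19 − 1 = 18; going = 18 × 256 = 4608 mm.
Add landings: 4608 + 1048 + 1268 = 6924 mm.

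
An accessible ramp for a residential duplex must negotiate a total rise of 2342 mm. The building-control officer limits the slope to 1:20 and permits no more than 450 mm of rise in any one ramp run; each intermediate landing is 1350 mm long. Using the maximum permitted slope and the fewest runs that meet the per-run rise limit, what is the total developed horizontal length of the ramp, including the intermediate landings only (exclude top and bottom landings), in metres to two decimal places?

At most 450 each: 2342/450 = 5.20, giving 6 ramp runs. That means 5 intermediate landings.
Ramp run (horizontal) at 1:20: 2342 × 20 = 46840 mm.
5 intermediate landings contribute 5 × 1350 = 6750 mm.
Total developed length = 46840 + 6750 = 53590 mm.
= 53.59 m.

53.59 m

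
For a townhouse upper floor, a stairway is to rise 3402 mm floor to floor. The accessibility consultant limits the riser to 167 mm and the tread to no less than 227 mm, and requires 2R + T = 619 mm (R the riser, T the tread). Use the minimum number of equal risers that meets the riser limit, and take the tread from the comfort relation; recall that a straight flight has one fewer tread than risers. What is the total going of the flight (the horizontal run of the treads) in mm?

5900 mm

At most 167 each: 3402/167 = 20.37, giving 21 risers.
R = 3402 ÷ 21 = 162 mm.
T = 619 − 2·162 = 295 mm, which satisfies the 227 mm minimum.
21 risers give 20 treads; going = 20 × 295 = 5900 mm.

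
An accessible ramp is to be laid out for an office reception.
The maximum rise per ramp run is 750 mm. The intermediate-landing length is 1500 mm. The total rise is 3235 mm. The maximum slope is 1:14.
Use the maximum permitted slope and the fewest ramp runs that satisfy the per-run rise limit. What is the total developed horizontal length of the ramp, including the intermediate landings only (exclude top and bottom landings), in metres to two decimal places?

51.29 m

3235 / 750 = 4.31, so 5 ramp runs are needed. That means 4 intermediate landings.
Horizontal run for 3235 mm of rise at 1:14 is 3235 × 14 = 45290 mm.
4 intermediate landings contribute 4 × 1500 = 6000 mm.
Developed length = 45290 + 6000 = 51290 mm.
= 51.29 m.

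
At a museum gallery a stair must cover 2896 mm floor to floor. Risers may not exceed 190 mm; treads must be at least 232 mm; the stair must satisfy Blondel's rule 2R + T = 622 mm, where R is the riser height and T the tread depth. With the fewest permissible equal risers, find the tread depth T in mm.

260 mm

2896 / 190 = 15.242 → round up to 16 risers.
R = 2896 ÷ 16 = 181 mm.
Tread T = 622 − 2 × 181 = 260 mm (≥ 232 mm).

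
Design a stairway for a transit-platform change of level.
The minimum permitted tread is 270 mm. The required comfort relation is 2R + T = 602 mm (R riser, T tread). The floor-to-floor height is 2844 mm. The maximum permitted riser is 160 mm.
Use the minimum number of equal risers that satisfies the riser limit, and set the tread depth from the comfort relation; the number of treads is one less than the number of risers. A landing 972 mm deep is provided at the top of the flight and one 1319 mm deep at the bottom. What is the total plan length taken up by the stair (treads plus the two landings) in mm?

7153 mm

2844 / 160 = 17.77, so 18 risers are needed.
Riser R = 2844 / 18 = 158 mm, within the 160 mm limit.
Tread T = 602 − 2 × 158 = 286 mm (≥ 270 mm).
Treads = 18 − 1 = 17; going = 17 × 286 = 4862 mm.
Enclosure = 4862 + 972 + 1319 = 7153 mm.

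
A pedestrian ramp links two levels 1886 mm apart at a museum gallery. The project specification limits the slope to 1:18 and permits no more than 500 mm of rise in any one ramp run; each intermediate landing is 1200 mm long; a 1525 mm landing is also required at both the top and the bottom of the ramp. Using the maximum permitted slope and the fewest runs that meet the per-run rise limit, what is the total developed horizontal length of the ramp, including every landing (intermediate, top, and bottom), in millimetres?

1886 / 500 = 3.772 → round up to 4 ramp runs. That means 3 intermediate landings.
Ramp run (horizontal) at 1:18: 1886 × 18 = 33948 mm.
Intermediate landings: 3 × 1200 = 3600 mm.
Top and bottom landings: 2 × 1525 = 3050 mm.
Total = 33948 + 3600 + 3050 = 40598 mm.

40598 mm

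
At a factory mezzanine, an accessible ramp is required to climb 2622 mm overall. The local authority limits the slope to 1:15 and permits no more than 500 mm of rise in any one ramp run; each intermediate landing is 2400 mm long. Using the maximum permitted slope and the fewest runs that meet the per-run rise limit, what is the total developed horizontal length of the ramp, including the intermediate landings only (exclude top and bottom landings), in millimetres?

2622 / 500 = 5.24, so 6 ramp runs are needed. That means 5 intermediate landings.
Ramp run (horizontal) at 1:15: 2622 × 15 = 39330 mm.
5 intermediate landings contribute 5 × 2400 = 12000 mm.
Total developed length = 39330 + 12000 = 51330 mm.

51330 mm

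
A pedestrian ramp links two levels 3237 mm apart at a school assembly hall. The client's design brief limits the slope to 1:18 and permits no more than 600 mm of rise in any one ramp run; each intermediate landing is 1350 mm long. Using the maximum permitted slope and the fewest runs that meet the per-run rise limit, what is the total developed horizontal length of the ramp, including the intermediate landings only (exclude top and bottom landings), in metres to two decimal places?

3237 / 600 = 5.39, so 6 ramp runs are needed. That means 5 intermediate landings.
Horizontal run for 3237 mm of rise at 1:18 is 3237 × 18 = 58266 mm.
5 intermediate landings contribute 5 × 1350 = 6750 mm.
Total developed length = 58266 + 6750 = 65016 mm.
= 65.02 m.

65.02 m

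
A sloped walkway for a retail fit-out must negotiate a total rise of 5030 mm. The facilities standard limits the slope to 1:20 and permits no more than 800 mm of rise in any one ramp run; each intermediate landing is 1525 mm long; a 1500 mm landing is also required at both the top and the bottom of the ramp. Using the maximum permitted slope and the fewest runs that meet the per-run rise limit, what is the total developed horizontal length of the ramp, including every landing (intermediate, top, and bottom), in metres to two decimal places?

5030 / 800 = 6.29, so 7 ramp runs are needed. That means 6 intermediate landings.
Ramp run (horizontal) at 1:20: 5030 × 20 = 100600 mm.
6 intermediate landings contribute 6 × 1525 = 9150 mm.
Top and bottom landings: 2 × 1500 = 3000 mm.
Total = 100600 + 9150 + 3000 = 112750 mm.
= 112.75 m.

112.75 m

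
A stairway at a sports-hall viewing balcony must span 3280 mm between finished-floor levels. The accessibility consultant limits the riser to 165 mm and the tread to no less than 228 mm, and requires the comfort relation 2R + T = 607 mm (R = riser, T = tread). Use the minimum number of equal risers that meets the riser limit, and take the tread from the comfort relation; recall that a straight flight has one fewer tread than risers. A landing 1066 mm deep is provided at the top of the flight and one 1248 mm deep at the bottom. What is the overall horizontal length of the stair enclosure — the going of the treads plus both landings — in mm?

3280 / 165 = 19.88, so 20 risers are needed.
R = 3280 ÷ 20 = 164 mm.
From 2R + T = 607: T = 607 − 328 = 279 mm.
20 risers give 19 treads; going = 19 × 279 = 5301 mm.
Enclosure = 5301 + 1066 + 1248 = 7615 mm.

7615 mm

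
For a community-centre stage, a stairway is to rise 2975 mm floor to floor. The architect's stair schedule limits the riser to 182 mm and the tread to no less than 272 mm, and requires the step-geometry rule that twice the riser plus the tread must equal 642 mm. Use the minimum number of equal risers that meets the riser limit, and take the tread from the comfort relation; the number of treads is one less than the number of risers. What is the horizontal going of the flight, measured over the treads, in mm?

4672 mm

2975 / 182 = 16.35, so 17 risers are needed.
Each riser is 2975/17 = 175 mm (≤ 182 mm).
T = 642 − 2·175 = 292 mm, which satisfies the 272 mm minimum.
Treads = 17 − 1 = 16; going = 16 × 292 = 4672 mm.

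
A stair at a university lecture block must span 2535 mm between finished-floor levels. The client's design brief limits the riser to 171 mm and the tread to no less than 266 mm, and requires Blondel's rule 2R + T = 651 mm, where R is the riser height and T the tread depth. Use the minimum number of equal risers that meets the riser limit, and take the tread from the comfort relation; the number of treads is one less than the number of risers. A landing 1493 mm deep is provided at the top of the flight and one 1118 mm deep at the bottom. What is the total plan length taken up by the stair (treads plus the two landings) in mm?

6993 mm

⌈2535/171⌉ = 15 risers.
Each riser is 2535/15 = 169 mm (≤ 171 mm).
From 2R + T = 651: T = 651 − 338 = 313 mm.
Treads = 15 − 1 = 14; going = 14 × 313 = 4382 mm.
Enclosure = 4382 + 1493 + 1118 = 6993 mm.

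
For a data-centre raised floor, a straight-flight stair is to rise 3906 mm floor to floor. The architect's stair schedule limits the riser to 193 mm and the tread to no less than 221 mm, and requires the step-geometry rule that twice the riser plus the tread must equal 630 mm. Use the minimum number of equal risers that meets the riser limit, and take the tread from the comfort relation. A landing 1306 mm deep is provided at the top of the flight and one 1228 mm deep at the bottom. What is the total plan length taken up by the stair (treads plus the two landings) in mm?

3906 / 193 = 20.24, so 21 risers are needed.
Riser R = 3906 / 21 = 186 mm, within the 193 mm limit.
T = 630 − 2·186 = 258 mm, which satisfies the 221 mm minimum.
Treads = 21 − 1 = 20; going = 20 × 258 = 5160 mm.
Add landings: 5160 + 1306 + 1228 = 7694 mm.

7694 mm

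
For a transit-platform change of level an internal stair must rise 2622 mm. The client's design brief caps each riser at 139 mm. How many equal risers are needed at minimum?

⌈2622/139⌉ = 19 risers.

19 risers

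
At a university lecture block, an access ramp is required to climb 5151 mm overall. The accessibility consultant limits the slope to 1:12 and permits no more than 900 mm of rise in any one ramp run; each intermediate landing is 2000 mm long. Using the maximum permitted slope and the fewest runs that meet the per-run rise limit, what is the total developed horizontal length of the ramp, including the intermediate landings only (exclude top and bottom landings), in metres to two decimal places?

71.81 m

5151 / 900 = 5.723 → round up to 6 ramp runs. That means 5 intermediate landings.
Ramp run (horizontal) at 1:12: 5151 × 12 = 61812 mm.
Intermediate landings: 5 × 2000 = 10000 mm.
Developed length = 61812 + 10000 = 71812 mm.
= 71.81 m.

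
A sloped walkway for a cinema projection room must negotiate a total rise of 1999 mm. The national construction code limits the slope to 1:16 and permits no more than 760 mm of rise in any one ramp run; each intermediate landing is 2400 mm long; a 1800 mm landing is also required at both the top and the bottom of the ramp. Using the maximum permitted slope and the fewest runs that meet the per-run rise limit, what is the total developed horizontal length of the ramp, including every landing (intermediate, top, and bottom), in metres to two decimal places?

1999 / 760 = 2.630 → round up to 3 ramp runs. That means 2 intermediate landings.
Ramp run (horizontal) at 1:16: 1999 × 16 = 31984 mm.
Intermediate landings: 2 × 2400 = 4800 mm.
Top and bottom landings: 2 × 1800 = 3600 mm.
Total = 31984 + 4800 + 3600 = 40384 mm.
= 40.38 m.

40.38 m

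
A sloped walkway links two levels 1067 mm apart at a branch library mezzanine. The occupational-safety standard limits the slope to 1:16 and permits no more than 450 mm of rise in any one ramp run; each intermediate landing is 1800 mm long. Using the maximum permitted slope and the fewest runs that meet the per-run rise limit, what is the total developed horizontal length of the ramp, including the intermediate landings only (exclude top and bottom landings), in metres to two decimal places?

20.67 m

1067 / 450 = 2.371 → round up to 3 ramp runs. That means 2 intermediate landings.
Ramp run (horizontal) at 1:16: 1067 × 16 = 17072 mm.
Intermediate landings: 2 × 1800 = 3600 mm.
Developed length = 17072 + 3600 = 20672 mm.
= 20.67 m.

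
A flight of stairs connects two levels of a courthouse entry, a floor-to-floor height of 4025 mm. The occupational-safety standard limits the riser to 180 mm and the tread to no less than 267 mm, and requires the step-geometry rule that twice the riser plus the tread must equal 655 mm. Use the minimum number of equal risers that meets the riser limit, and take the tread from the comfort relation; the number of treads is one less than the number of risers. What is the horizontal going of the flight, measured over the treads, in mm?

4025 / 180 = 22.36, so 23 risers are needed.
Riser R = 4025 / 23 = 175 mm, within the 180 mm limit.
Tread T = 655 − 2 × 175 = 305 mm (≥ 267 mm).
23 risers give 22 treads; going = 22 × 305 = 6710 mm.

6710 mm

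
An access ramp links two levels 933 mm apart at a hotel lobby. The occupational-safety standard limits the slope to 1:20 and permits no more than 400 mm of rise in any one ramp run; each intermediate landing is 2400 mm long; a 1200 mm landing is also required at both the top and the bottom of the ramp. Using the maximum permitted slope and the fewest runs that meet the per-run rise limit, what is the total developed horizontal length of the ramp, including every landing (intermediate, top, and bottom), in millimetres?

At most 400 each: 933/400 = 2.33, giving 3 ramp runs. That means 2 intermediate landings.
Horizontal run for 933 mm of rise at 1:20 is 933 × 20 = 18660 mm.
Intermediate landings: 2 × 2400 = 4800 mm.
Top and bottom landings: 2 × 1200 = 2400 mm.
Total = 18660 + 4800 + 2400 = 25860 mm.

25860 mm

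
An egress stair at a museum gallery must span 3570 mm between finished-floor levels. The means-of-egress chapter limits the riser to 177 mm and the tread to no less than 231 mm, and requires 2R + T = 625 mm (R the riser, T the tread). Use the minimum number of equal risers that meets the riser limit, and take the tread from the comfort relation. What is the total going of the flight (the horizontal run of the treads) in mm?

⌈3570/177⌉ = 21 risers.
R = 3570 ÷ 21 = 170 mm.
Tread T = 625 − 2 × 170 = 285 mm (≥ 231 mm).
Treads = 21 − 1 = 20; going = 20 × 285 = 5700 mm.

5700 mm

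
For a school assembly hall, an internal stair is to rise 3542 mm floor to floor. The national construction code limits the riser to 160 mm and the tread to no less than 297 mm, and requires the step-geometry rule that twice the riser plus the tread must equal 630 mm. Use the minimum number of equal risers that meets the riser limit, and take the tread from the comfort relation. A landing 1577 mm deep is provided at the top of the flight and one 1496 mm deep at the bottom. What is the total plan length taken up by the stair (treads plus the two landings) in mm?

10157 mm

3542 / 160 = 22.14, so 23 risers are needed.
Each riser is 3542/23 = 154 mm (≤ 160 mm).
From 2R + T = 630: T = 630 − 308 = 322 mm.
Going = (23 − 1) × 322 = 7084 mm.
Enclosure = 7084 + 1577 + 1496 = 10157 mm.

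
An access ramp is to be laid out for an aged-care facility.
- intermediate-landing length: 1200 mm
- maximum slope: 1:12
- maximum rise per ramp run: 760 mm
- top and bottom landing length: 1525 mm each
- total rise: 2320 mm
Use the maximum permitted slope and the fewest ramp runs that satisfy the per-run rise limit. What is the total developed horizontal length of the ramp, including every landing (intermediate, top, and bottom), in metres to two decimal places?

⌈2320/760⌉ = 4 ramp runs. That means 3 intermediate landings.
Ramp run (horizontal) at 1:12: 2320 × 12 = 27840 mm.
Intermediate landings: 3 × 1200 = 3600 mm.
Top and bottom landings: 2 × 1525 = 3050 mm.
Total = 27840 + 3600 + 3050 = 34490 mm.
= 34.49 m.

34.49 m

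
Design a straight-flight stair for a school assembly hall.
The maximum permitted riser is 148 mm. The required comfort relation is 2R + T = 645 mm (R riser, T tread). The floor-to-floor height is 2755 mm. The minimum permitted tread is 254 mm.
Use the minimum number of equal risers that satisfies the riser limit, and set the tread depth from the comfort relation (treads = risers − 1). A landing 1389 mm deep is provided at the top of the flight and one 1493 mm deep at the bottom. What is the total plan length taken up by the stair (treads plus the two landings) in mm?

2755 / 148 = 18.61, so 19 risers are needed.
Riser R = 2755 / 19 = 145 mm, within the 148 mm limit.
From 2R + T = 645: T = 645 − 290 = 355 mm.
Going = (19 − 1) × 355 = 6390 mm.
Add landings: 6390 + 1389 + 1493 = 9272 mm.

9272 mm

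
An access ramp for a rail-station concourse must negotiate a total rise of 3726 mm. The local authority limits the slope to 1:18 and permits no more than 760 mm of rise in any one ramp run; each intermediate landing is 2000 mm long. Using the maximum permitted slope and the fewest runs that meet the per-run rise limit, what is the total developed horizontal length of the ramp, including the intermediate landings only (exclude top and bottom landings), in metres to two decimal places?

75.07 m

⌈3726/760⌉ = 5 ramp runs. That means 4 intermediate landings.
Ramp run (horizontal) at 1:18: 3726 × 18 = 67068 mm.
4 intermediate landings contribute 4 × 2000 = 8000 mm.
Developed length = 67068 + 8000 = 75068 mm.
= 75.07 m.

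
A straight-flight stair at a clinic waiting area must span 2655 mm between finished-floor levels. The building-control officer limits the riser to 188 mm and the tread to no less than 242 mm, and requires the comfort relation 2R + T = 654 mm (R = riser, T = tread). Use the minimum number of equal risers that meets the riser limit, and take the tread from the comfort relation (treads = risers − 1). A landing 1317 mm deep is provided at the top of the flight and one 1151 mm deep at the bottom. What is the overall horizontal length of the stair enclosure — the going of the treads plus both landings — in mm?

6668 mm

2655 / 188 = 14.122 → round up to 15 risers.
Each riser is 2655/15 = 177 mm (≤ 188 mm).
Tread T = 654 − 2 × 177 = 300 mm (≥ 242 mm).
Treads = 15 − 1 = 14; going = 14 × 300 = 4200 mm.
Enclosure = 4200 + 1317 + 1151 = 6668 mm.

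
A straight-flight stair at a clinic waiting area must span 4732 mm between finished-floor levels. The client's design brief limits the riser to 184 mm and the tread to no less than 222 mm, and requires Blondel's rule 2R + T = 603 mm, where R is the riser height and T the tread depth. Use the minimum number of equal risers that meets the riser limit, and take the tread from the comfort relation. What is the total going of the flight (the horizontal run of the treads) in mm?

4732 / 184 = 25.72, so 26 risers are needed.
Each riser is 4732/26 = 182 mm (≤ 184 mm).
From 2R + T = 603: T = 603 − 364 = 239 mm.
26 risers give 25 treads; going = 25 × 239 = 5975 mm.

5975 mm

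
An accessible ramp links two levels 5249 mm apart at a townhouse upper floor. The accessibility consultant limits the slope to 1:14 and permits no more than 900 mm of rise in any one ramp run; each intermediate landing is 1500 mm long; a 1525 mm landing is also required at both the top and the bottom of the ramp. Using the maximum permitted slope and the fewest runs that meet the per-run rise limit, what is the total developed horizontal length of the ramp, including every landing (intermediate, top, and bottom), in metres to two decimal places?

At most 900 each: 5249/900 = 5.83, giving 6 ramp runs. That means 5 intermediate landings.
Ramp run (horizontal) at 1:14: 5249 × 14 = 73486 mm.
5 intermediate landings contribute 5 × 1500 = 7500 mm.
Top and bottom landings: 2 × 1525 = 3050 mm.
Total = 73486 + 7500 + 3050 = 84036 mm.
= 84.04 m.

84.04 m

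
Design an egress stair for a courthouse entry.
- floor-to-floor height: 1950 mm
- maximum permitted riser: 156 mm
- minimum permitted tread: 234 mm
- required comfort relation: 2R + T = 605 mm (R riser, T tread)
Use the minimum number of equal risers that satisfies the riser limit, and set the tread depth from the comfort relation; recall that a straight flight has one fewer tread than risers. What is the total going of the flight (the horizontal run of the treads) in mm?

3660 mm

At most 156 each: 1950/156 = 12.50, giving 13 risers.
R = 1950 ÷ 13 = 150 mm.
Tread T = 605 − 2 × 150 = 305 mm (≥ 234 mm).
Treads = 13 − 1 = 12; going = 12 × 305 = 3660 mm.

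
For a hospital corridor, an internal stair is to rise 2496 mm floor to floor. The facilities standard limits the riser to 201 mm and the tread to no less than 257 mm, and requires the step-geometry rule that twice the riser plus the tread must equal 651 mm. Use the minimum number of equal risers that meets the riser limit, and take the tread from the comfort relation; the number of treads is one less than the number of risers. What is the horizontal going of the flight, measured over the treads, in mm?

At most 201 each: 2496/201 = 12.42, giving 13 risers.
Riser R = 2496 / 13 = 192 mm, within the 201 mm limit.
From 2R + T = 651: T = 651 − 384 = 267 mm.
Going = (13 − 1) × 267 = 3204 mm.

3204 mm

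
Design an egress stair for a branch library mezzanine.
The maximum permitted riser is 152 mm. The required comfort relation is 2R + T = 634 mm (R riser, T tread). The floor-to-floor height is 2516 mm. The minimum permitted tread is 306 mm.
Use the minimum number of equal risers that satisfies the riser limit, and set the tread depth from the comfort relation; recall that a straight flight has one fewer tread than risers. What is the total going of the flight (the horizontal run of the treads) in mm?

5408 mm

At most 152 each: 2516/152 = 16.55, giving 17 risers.
Riser R = 2516 / 17 = 148 mm, within the 152 mm limit.
From 2R + T = 634: T = 634 − 296 = 338 mm.
17 risers give 16 treads; going = 16 × 338 = 5408 mm.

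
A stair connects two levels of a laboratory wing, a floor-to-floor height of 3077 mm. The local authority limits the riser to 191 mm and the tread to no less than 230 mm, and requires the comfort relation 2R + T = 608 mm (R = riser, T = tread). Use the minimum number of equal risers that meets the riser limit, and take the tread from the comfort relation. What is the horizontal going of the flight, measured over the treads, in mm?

3936 mm

3077 / 191 = 16.110 → round up to 17 risers.
R = 3077 ÷ 17 = 181 mm.
From 2R + T = 608: T = 608 − 362 = 246 mm.
Treads = 17 − 1 = 16; going = 16 × 246 = 3936 mm.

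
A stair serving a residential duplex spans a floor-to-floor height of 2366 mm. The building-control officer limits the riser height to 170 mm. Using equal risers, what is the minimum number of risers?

⌈2366/170⌉ = 14 risers.

14 risers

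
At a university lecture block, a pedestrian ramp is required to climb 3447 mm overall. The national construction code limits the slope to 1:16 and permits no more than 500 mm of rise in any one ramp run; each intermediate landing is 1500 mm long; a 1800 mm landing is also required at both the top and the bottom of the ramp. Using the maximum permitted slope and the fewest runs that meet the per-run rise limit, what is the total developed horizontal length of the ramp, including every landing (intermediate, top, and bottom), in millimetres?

3447 / 500 = 6.894 → round up to 7 ramp runs. That means 6 intermediate landings.
Ramp run (horizontal) at 1:16: 3447 × 16 = 55152 mm.
6 intermediate landings contribute 6 × 1500 = 9000 mm.
Top and bottom landings: 2 × 1800 = 3600 mm.
Total = 55152 + 9000 + 3600 = 67752 mm.

67752 mm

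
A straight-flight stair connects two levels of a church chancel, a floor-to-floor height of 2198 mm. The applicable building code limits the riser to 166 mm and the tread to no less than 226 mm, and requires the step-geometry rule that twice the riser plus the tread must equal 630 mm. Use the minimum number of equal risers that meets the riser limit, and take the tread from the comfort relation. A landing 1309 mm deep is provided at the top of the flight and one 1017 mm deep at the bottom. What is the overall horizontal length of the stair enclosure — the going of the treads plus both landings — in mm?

6434 mm

At most 166 each: 2198/166 = 13.24, giving 14 risers.
R = 2198 ÷ 14 = 157 mm.
From 2R + T = 630: T = 630 − 314 = 316 mm.
Going = (14 − 1) × 316 = 4108 mm.
Add landings: 4108 + 1309 + 1017 = 6434 mm.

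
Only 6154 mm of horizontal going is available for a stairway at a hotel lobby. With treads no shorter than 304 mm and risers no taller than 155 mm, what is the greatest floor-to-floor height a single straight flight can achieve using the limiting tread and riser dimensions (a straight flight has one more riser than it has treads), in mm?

3255 mm

6154 / 304 = 20.24, so 20 treads fit.
Risers = treads + 1 = 21.
Maximum height = 21 × 155 = 3255 mm.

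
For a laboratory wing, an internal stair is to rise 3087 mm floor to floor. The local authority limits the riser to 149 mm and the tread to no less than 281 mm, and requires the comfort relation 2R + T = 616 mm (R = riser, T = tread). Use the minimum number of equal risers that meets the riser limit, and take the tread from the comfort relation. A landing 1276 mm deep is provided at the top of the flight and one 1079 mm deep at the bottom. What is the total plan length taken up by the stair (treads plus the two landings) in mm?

8795 mm

3087 / 149 = 20.72, so 21 risers are needed.
Riser R = 3087 / 21 = 147 mm, within the 149 mm limit.
T = 616 − 2·147 = 322 mm, which satisfies the 281 mm minimum.
Going = (21 − 1) × 322 = 6440 mm.
Add landings: 6440 + 1276 + 1079 = 8795 mm.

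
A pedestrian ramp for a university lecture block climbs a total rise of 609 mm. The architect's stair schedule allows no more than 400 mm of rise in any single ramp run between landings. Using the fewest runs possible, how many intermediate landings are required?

1 intermediate landings

At most 400 each: 609/400 = 1.52, giving 2 ramp runs.
2 runs are separated by 1 intermediate landings.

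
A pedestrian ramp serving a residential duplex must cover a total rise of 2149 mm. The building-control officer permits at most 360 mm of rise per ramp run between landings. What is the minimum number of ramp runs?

At most 360 each: 2149/360 = 5.97, giving 6 ramp runs.

6 runs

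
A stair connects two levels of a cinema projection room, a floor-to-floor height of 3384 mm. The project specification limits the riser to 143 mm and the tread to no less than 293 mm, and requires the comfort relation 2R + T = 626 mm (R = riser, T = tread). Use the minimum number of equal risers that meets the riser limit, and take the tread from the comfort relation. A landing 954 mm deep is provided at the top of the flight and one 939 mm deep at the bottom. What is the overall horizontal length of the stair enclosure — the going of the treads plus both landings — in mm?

3384 / 143 = 23.66, so 24 risers are needed.
R = 3384 ÷ 24 = 141 mm.
Tread T = 626 − 2 × 141 = 344 mm (≥ 293 mm).
Going = (24 − 1) × 344 = 7912 mm.
Add landings: 7912 + 954 + 939 = 9805 mm.

9805 mm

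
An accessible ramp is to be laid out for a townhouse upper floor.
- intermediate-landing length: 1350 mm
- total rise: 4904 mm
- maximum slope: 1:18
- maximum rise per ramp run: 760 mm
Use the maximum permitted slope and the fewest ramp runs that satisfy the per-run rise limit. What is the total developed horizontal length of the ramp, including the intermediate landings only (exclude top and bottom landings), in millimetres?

96372 mm

⌈4904/760⌉ = 7 ramp runs. That means 6 intermediate landings.
Horizontal run for 4904 mm of rise at 1:18 is 4904 × 18 = 88272 mm.
Intermediate landings: 6 × 1350 = 8100 mm.
Total developed length = 88272 + 8100 = 96372 mm.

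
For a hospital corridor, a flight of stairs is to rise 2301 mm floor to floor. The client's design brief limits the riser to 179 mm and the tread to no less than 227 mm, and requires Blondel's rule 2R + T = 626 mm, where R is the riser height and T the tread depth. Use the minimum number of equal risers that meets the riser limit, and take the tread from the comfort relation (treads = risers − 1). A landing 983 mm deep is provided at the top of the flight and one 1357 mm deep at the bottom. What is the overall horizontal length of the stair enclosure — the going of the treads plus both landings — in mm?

2301 / 179 = 12.85, so 13 risers are needed.
Each riser is 2301/13 = 177 mm (≤ 179 mm).
Tread T = 626 − 2 × 177 = 272 mm (≥ 227 mm).
13 risers give 12 treads; going = 12 × 272 = 3264 mm.
Add landings: 3264 + 983 + 1357 = 5604 mm.

5604 mm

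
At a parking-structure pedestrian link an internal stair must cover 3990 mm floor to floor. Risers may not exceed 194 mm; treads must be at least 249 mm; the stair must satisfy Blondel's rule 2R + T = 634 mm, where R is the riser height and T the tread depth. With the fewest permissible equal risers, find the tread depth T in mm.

⌈3990/194⌉ = 21 risers.
R = 3990 ÷ 21 = 190 mm.
Tread T = 634 − 2 × 190 = 254 mm (≥ 249 mm).

254 mm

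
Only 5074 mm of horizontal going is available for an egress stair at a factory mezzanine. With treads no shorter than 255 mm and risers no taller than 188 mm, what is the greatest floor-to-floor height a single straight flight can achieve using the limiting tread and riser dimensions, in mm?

Treads that fit: ⌊5074 / 255⌋ = 19.
Risers = treads + 1 = 20.
Maximum height = 20 × 188 = 3760 mm.

3760 mm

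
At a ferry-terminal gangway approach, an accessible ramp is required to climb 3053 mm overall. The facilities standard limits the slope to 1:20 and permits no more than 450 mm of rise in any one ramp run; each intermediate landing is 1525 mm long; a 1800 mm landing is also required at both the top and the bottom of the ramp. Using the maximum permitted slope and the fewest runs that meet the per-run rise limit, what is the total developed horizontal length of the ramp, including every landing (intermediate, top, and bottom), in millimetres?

At most 450 each: 3053/450 = 6.78, giving 7 ramp runs. That means 6 intermediate landings.
Horizontal run for 3053 mm of rise at 1:20 is 3053 × 20 = 61060 mm.
6 intermediate landings contribute 6 × 1525 = 9150 mm.
Top and bottom landings: 2 × 1800 = 3600 mm.
Total = 61060 + 9150 + 3600 = 73810 mm.

73810 mm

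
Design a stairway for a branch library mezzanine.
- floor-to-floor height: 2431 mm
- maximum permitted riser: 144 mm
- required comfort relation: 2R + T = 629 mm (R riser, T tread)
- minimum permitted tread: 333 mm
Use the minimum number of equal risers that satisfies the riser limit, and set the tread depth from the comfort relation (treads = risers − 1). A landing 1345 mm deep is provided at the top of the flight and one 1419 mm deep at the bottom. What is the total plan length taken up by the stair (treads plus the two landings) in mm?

2431 / 144 = 16.882 → round up to 17 risers.
R = 2431 ÷ 17 = 143 mm.
From 2R + T = 629: T = 629 − 286 = 343 mm.
Treads = 17 − 1 = 16; going = 16 × 343 = 5488 mm.
Add landings: 5488 + 1345 + 1419 = 8252 mm.

8252 mm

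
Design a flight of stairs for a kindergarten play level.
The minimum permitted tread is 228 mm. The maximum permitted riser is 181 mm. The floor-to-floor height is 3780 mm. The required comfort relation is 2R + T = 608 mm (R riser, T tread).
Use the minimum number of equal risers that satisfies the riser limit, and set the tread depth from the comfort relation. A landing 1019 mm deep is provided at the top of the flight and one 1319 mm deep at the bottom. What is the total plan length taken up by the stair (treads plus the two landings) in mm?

3780 / 181 = 20.884 → round up to 21 risers.
Each riser is 3780/21 = 180 mm (≤ 181 mm).
From 2R + T = 608: T = 608 − 360 = 248 mm.
Going = (21 − 1) × 248 = 4960 mm.
Enclosure = 4960 + 1019 + 1319 = 7298 mm.

7298 mm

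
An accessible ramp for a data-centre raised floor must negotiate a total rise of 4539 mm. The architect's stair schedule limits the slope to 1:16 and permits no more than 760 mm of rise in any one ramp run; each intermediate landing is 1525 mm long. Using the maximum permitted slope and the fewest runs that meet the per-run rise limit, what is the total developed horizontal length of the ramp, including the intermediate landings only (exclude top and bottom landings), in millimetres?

4539 / 760 = 5.972 → round up to 6 ramp runs. That means 5 intermediate landings.
Horizontal run for 4539 mm of rise at 1:16 is 4539 × 16 = 72624 mm.
5 intermediate landings contribute 5 × 1525 = 7625 mm.
Total developed length = 72624 + 7625 = 80249 mm.

80249 mm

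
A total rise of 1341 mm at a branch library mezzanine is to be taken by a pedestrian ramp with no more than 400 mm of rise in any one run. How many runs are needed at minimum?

At most 400 each: 1341/400 = 3.35, giving 4 ramp runs.

4 runs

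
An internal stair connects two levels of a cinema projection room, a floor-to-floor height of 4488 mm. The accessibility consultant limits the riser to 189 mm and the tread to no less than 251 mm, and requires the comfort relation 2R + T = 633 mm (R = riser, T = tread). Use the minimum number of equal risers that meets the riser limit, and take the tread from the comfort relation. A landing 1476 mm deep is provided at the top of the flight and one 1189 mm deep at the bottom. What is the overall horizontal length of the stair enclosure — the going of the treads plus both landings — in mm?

4488 / 189 = 23.75, so 24 risers are needed.
R = 4488 ÷ 24 = 187 mm.
Tread T = 633 − 2 × 187 = 259 mm (≥ 251 mm).
Going = (24 − 1) × 259 = 5957 mm.
Enclosure = 5957 + 1476 + 1189 = 8622 mm.

8622 mm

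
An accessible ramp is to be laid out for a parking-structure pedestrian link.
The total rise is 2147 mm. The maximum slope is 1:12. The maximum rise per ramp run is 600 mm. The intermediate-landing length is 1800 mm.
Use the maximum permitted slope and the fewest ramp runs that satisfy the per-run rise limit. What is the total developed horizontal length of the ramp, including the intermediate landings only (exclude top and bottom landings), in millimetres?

⌈2147/600⌉ = 4 ramp runs. That means 3 intermediate landings.
Horizontal run for 2147 mm of rise at 1:12 is 2147 × 12 = 25764 mm.
3 intermediate landings contribute 3 × 1800 = 5400 mm.
Total developed length = 25764 + 5400 = 31164 mm.

31164 mm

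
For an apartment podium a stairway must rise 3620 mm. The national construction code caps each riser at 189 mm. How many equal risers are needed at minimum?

At most 189 each: 3620/189 = 19.15, giving 20 risers.

20 risers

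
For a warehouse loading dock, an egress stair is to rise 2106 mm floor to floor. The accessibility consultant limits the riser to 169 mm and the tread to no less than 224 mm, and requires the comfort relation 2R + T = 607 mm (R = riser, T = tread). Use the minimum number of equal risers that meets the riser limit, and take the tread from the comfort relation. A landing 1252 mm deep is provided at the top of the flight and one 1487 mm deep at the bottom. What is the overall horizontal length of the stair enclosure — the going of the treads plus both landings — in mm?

6135 mm

At most 169 each: 2106/169 = 12.46, giving 13 risers.
Each riser is 2106/13 = 162 mm (≤ 169 mm).
T = 607 − 2·162 = 283 mm, which satisfies the 224 mm minimum.
Going = (13 − 1) × 283 = 3396 mm.
Enclosure = 3396 + 1252 + 1487 = 6135 mm.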